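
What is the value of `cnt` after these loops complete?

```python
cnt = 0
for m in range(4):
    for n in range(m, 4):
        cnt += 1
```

Upper triangle: 4 + 3 + ... + 1
`cnt` takes the values: 0 → 1 → 2 → 3 → 4 → 5 → 6 → 7 → 8 → 9 → 10

Answer: 10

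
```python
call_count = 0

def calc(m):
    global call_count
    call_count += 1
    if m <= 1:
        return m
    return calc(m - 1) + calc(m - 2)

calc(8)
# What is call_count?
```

Calls(m) = 1 + Calls(m-1) + Calls(m-2); Calls(0)=Calls(1)=1. For m=8 this gives 67.

Answer: 67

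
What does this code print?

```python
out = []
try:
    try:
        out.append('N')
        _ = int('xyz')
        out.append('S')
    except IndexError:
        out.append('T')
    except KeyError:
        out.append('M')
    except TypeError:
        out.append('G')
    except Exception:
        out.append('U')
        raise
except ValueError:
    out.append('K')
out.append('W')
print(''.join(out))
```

Execution trace: 'N' (inner try body) → 'U' (inner except Exception) → 'K' (outer except ValueError) → 'W' (after the try/except). Output: NUKW

Answer: NUKW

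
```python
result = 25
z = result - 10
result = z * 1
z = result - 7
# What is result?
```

Trace:
`result = 25` → result = 25
`z = result - 10` → z = 15
`result = z * 1` → result = 15
`z = result - 7` → z = 8
So result = 15

Answer: 15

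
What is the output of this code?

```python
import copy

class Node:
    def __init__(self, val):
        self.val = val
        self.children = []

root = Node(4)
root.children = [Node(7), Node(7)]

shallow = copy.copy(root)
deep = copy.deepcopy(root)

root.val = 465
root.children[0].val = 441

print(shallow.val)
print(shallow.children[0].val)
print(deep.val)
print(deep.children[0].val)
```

Key concept: deep copy with custom objects.
Step by step:
`root = Node(4)` → root = Node(val=4, children=[])
`root.children = [Node(7), Node(7)]` → root = Node(val=4, children=[Node(val=7, children=[]), Node(val=7, children=[])])
`shallow = copy.copy(root)` → shallow = Node(val=4, children=[Node(val=7, children=[]), Node(val=7, children=[])])
`deep = copy.deepcopy(root)` → deep = Node(val=4, children=[Node(val=7, children=[]), Node(val=7, children=[])])
`root.val = 465` → root = Node(val=465, children=[Node(val=7, children=[]), Node(val=7, children=[])])
`root.children[0].val = 441` → root = Node(val=465, children=[Node(val=441, children=[]), Node(val=7, children=[])]); shallow = Node(val=4, children=[Node(val=441, children=[]), Node(val=7, children=[])])
`print(shallow.val)` → prints 4
`print(shallow.children[0].val)` → prints 441
`print(deep.val)` → prints 4
`print(deep.children[0].val)` → prints 7

Answer:
4
441
4
7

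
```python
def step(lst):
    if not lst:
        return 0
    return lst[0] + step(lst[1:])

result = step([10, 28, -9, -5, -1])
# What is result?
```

10 + 28 + (-9) + (-5) + (-1) + 0 = 23

Answer: 23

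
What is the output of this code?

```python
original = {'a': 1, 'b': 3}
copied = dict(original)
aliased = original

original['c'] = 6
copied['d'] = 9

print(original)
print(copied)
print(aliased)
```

Key concept: dict() creates copy, assignment creates alias.
Step by step:
`original = {'a': 1, 'b': 3}` → original = {'a': 1, 'b': 3}
`copied = dict(original)` → copied = {'a': 1, 'b': 3}
`aliased = original` → aliased = {'a': 1, 'b': 3} (same object as original)
`original['c'] = 6` → original = {'a': 1, 'b': 3, 'c': 6} (same object as aliased); aliased = {'a': 1, 'b': 3, 'c': 6} (same object as original)
`copied['d'] = 9` → copied = {'a': 1, 'b': 3, 'd': 9}
`print(original)` → prints {'a': 1, 'b': 3, 'c': 6}
`print(copied)` → prints {'a': 1, 'b': 3, 'd': 9}
`print(aliased)` → prints {'a': 1, 'b': 3, 'c': 6}

Answer:
{'a': 1, 'b': 3, 'c': 6}
{'a': 1, 'b': 3, 'd': 9}
{'a': 1, 'b': 3, 'c': 6}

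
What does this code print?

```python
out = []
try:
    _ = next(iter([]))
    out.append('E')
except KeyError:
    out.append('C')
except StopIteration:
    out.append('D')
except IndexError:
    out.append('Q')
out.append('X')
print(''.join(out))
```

Execution trace: 'D' (except StopIteration) → 'X' (after the try/except). Output: DX

Answer: DX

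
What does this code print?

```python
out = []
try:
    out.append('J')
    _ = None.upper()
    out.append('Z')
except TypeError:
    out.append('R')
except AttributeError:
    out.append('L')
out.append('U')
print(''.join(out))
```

Execution trace: 'J' (try body) → 'L' (except AttributeError) → 'U' (after the try/except). Output: JLU

Answer: JLU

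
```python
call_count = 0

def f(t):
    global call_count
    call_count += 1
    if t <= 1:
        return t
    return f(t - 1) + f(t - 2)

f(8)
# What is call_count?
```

Calls(t) = 1 + Calls(t-1) + Calls(t-2); Calls(0)=Calls(1)=1. For t=8 this gives 67.

Answer: 67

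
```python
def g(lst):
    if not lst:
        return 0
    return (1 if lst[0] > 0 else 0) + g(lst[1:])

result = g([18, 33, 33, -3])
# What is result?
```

Count of positive elements in [18, 33, 33, -3] = 3

Answer: 3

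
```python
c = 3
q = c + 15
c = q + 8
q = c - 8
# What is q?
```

Trace:
`c = 3` → c = 3
`q = c + 15` → q = 18
`c = q + 8` → c = 26
`q = c - 8` → q = 18
So q = 18

Answer: 18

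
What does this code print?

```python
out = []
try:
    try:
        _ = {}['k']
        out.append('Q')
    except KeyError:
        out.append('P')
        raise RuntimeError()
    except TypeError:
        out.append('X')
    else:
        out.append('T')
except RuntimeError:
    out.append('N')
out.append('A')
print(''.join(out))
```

Execution trace: 'P' (inner except KeyError) → 'N' (outer except RuntimeError) → 'A' (after the try/except). Output: PNA

Answer: PNA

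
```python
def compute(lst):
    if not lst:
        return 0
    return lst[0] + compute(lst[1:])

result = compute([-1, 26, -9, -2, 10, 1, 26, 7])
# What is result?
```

(-1) + 26 + (-9) + (-2) + 10 + 1 + 26 + 7 + 0 = 58

Answer: 58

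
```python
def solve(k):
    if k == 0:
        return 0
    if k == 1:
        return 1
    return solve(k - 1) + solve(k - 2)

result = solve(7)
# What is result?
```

Build up from base cases: solve(0)=0, solve(1)=1, solve(2)=1, solve(3)=2, solve(4)=3, solve(5)=5, solve(6)=8, ..., solve(7)=13

Answer: 13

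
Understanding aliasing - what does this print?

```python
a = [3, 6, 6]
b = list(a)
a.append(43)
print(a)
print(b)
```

Key concept: list() constructor creates copy.
Step by step:
`a = [3, 6, 6]` → a = [3, 6, 6]
`b = list(a)` → b = [3, 6, 6]
`a.append(43)` → a = [3, 6, 6, 43]
`print(a)` → prints [3, 6, 6, 43]
`print(b)` → prints [3, 6, 6]

Answer:
[3, 6, 6, 43]
[3, 6, 6]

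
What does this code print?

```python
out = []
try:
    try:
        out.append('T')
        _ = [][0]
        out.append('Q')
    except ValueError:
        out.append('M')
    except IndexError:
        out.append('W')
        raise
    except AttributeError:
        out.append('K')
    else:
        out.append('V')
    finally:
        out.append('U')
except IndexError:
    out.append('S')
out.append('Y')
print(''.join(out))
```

Execution trace: 'T' (try body) → 'W' (except IndexError) → 'U' (finally) → 'S' (outer except IndexError) → 'Y' (after the try/except). Output: TWUSY

Answer: TWUSY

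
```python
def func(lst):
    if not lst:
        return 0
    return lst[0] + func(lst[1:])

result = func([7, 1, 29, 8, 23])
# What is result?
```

7 + 1 + 29 + 8 + 23 + 0 = 68

Answer: 68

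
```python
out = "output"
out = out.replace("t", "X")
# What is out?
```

Trace:
`out = "output"` → out = 'output'
`out = out.replace("t", "X")` → out = 'ouXpuX'
So out = 'ouXpuX'

Answer: 'ouXpuX'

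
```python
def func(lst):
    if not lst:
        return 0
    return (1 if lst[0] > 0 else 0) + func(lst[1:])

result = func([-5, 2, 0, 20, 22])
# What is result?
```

Count of positive elements in [-5, 2, 0, 20, 22] = 3

Answer: 3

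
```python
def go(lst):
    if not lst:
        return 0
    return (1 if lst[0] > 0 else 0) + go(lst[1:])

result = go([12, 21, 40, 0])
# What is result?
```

Count of positive elements in [12, 21, 40, 0] = 3

Answer: 3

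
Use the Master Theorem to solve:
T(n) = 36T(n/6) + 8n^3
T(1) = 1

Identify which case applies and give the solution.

a=36, b=6, f(n)=8n^3. log_6(36) = 2. Since c=3 > 2 and the regularity condition holds (36(n/6)^3 = (36/6^3)n^3 with 36/6^3 < 1), Case 3 applies: T(n) = Θ(f(n)) = O(n^3).

Answer: O(n^3) - Case 3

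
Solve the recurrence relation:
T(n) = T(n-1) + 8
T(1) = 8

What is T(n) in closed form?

Unrolling: T(n) = T(1) + 8·(n-1) = 8 + 8(n-1) = 8n.

Answer: T(n) = 8n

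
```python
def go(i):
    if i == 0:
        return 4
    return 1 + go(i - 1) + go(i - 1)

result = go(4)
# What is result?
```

go(i) = 1 + 2·go(i-1), go(0)=4. Closed form: (4+1)·2^4 - 1 = 79.

Answer: 79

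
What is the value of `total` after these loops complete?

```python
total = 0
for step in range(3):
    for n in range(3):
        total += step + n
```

Sum of all step+n for step,n in 3x3
`total` takes the values: 0 → 1 → 3 → 4 → 6 → 9 → 11 → 14 → 18

Answer: 18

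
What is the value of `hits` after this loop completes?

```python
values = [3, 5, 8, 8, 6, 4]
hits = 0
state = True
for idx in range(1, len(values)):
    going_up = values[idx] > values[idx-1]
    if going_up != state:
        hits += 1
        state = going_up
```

Count direction changes in [3, 5, 8, 8, 6, 4]
`hits` takes the values: 0 → 1

Answer: 1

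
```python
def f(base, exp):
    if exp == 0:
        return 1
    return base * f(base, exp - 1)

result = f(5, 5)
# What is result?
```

f(5, 5) = 5 * 5 * 5 * 5 * 5 = 3125

Answer: 3125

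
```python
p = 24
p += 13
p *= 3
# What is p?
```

Trace:
`p = 24` → p = 24
`p += 13` → p = 37
`p *= 3` → p = 111
So p = 111

Answer: 111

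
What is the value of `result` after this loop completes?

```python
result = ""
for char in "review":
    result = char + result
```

Reverse 'review'
`result` takes the values: "" → "r" → "er" → "ver" → "iver" → "eiver" → "weiver"

Answer: "weiver"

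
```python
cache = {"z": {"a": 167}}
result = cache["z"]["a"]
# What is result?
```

Trace:
`cache = {"z": {"a": 167}}` → cache = {'z': {'a': 167}}
`result = cache["z"]["a"]` → result = 167
So result = 167

Answer: 167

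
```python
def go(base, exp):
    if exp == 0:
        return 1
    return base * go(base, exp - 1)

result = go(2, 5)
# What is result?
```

go(2, 5) = 2 * 2 * 2 * 2 * 2 = 32

Answer: 32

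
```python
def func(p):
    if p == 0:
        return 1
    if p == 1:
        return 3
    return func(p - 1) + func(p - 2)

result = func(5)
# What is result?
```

Build up from base cases: func(0)=1, func(1)=3, func(2)=4, func(3)=7, func(4)=11, func(5)=18

Answer: 18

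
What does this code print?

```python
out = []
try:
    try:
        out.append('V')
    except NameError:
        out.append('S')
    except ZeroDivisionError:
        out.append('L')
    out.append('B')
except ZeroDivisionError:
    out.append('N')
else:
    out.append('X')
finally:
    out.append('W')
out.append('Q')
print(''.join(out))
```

Execution trace: 'V' (inner try body, no exception) → 'B' (try body, no exception) → 'X' (else) → 'W' (finally) → 'Q' (after the try/except). Output: VBXWQ

Answer: VBXWQ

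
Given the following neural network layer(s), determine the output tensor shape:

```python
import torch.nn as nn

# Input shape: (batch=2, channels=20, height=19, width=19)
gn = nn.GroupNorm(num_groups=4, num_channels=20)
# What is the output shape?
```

Input: (2, 20, 19, 19) -> Output: (2, 20, 19, 19)

Answer: (2, 20, 19, 19)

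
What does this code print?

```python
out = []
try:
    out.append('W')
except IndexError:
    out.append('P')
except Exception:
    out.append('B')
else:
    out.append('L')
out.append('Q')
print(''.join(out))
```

Execution trace: 'W' (try body, no exception) → 'L' (else) → 'Q' (after the try/except). Output: WLQ

Answer: WLQ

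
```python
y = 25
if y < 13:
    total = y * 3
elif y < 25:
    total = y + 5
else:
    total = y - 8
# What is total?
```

Trace:
`y = 25` → y = 25
`if y < 13: ...` → y < 13 is False, y < 25 is False, take else branch → total = 17
So total = 17

Answer: 17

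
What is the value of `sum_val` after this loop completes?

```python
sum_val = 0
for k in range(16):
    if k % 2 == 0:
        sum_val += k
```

Sum of even numbers 0 to 15
`sum_val` takes the values: 0 → 2 → 6 → 12 → 20 → 30 → 42 → 56

Answer: 56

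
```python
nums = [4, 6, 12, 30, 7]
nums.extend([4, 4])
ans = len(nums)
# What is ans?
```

Trace:
`nums = [4, 6, 12, 30, 7]` → nums = [4, 6, 12, 30, 7]
`nums.extend([4, 4])` → nums = [4, 6, 12, 30, 7, 4, 4]
`ans = len(nums)` → ans = 7
So ans = 7

Answer: 7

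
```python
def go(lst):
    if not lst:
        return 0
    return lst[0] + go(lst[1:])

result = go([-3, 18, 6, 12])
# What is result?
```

(-3) + 18 + 6 + 12 + 0 = 33

Answer: 33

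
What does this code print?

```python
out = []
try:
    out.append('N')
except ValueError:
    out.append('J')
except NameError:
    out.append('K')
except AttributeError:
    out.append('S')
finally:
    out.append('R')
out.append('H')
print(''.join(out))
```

Execution trace: 'N' (try body, no exception) → 'R' (finally) → 'H' (after the try/except). Output: NRH

Answer: NRH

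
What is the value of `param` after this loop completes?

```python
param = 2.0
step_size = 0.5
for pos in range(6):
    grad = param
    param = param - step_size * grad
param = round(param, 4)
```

Gradient descent: w = 2.0 * (1 - 0.5)^6
`param` takes the values: 2.0 → 1.0 → 0.5 → 0.25 → 0.125 → 0.0625 → 0.03125 → 0.0312

Answer: 0.0312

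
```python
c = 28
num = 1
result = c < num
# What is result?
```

Trace:
`c = 28` → c = 28
`num = 1` → num = 1
`result = c < num` → result = False
So result = False

Answer: False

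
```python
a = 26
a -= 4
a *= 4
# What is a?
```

Trace:
`a = 26` → a = 26
`a -= 4` → a = 22
`a *= 4` → a = 88
So a = 88

Answer: 88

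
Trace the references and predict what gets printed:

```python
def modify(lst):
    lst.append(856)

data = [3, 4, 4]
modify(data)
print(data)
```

Key concept: function modifies passed list.
Step by step:
`data = [3, 4, 4]` → data = [3, 4, 4]
`modify(data)` → data = [3, 4, 4, 856]
`print(data)` → prints [3, 4, 4, 856]

Answer: [3, 4, 4, 856]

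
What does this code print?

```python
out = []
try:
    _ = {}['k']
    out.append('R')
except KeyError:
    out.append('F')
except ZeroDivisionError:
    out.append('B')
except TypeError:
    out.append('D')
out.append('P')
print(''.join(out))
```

Execution trace: 'F' (except KeyError) → 'P' (after the try/except). Output: FP

Answer: FP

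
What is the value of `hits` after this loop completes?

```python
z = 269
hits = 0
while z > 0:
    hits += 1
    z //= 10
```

Count digits by repeated division by 10
`hits` takes the values: 0 → 1 → 2 → 3

Answer: 3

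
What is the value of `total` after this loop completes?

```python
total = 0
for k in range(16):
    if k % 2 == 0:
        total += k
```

Sum of even numbers 0 to 15
`total` takes the values: 0 → 2 → 6 → 12 → 20 → 30 → 42 → 56

Answer: 56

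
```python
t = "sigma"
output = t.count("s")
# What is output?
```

Trace:
`t = "sigma"` → t = 'sigma'
`output = t.count("s")` → output = 1
So output = 1

Answer: 1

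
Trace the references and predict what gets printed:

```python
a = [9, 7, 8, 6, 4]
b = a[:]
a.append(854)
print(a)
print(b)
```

Key concept: slice [:] creates copy.
Step by step:
`a = [9, 7, 8, 6, 4]` → a = [9, 7, 8, 6, 4]
`b = a[:]` → b = [9, 7, 8, 6, 4]
`a.append(854)` → a = [9, 7, 8, 6, 4, 854]
`print(a)` → prints [9, 7, 8, 6, 4, 854]
`print(b)` → prints [9, 7, 8, 6, 4]

Answer:
[9, 7, 8, 6, 4, 854]
[9, 7, 8, 6, 4]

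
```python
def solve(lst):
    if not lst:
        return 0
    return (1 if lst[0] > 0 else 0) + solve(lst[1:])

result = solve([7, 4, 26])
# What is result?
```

Count of positive elements in [7, 4, 26] = 3

Answer: 3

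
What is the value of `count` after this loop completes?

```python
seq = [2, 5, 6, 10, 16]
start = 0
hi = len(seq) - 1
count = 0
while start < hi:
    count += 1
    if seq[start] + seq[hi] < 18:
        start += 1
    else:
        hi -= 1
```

Steps to find pair summing to 18
`count` takes the values: 0 → 1 → 2 → 3 → 4

Answer: 4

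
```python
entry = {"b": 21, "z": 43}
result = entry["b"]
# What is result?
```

Trace:
`entry = {"b": 21, "z": 43}` → entry = {'b': 21, 'z': 43}
`result = entry["b"]` → result = 21
So result = 21

Answer: 21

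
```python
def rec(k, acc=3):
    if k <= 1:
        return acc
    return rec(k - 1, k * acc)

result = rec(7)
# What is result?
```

Accumulator trace (n, acc): (7, 3) -> (6, 21) -> (5, 126) -> (4, 630) -> (3, 2520) -> (2, 7560) -> (1, 15120) -> return 15120

Answer: 15120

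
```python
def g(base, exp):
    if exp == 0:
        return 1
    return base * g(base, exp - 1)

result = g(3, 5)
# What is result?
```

g(3, 5) = 3 * 3 * 3 * 3 * 3 = 243

Answer: 243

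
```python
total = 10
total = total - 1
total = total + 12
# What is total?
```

Trace:
`total = 10` → total = 10
`total = total - 1` → total = 9
`total = total + 12` → total = 21
So total = 21

Answer: 21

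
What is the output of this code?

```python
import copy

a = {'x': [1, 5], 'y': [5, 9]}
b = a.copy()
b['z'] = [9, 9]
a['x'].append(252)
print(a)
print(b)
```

Key concept: shallow copy of dict with mutable values.
Step by step:
`a = {'x': [1, 5], 'y': [5, 9]}` → a = {'x': [1, 5], 'y': [5, 9]}
`b = a.copy()` → b = {'x': [1, 5], 'y': [5, 9]}
`b['z'] = [9, 9]` → b = {'x': [1, 5], 'y': [5, 9], 'z': [9, 9]}
`a['x'].append(252)` → a = {'x': [1, 5, 252], 'y': [5, 9]}; b = {'x': [1, 5, 252], 'y': [5, 9], 'z': [9, 9]}
`print(a)` → prints {'x': [1, 5, 252], 'y': [5, 9]}
`print(b)` → prints {'x': [1, 5, 252], 'y': [5, 9], 'z': [9, 9]}

Answer:
{'x': [1, 5, 252], 'y': [5, 9]}
{'x': [1, 5, 252], 'y': [5, 9], 'z': [9, 9]}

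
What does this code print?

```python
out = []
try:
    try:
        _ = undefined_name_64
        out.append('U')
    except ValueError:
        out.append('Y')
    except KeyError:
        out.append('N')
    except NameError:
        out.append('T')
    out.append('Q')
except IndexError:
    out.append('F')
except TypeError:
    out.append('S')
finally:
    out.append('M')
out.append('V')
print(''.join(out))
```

Execution trace: 'T' (inner except NameError) → 'Q' (try body, no exception) → 'M' (finally) → 'V' (after the try/except). Output: TQMV

Answer: TQMV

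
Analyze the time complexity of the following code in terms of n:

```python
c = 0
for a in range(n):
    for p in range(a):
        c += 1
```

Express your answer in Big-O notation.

Each loop level contributes: n × n. Multiplying the contributions gives O(n^2).

Answer: O(n^2)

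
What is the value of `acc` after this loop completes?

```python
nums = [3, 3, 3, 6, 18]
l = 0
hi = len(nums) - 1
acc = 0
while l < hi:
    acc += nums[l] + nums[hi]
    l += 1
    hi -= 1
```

Sum of pairs from ends
`acc` takes the values: 0 → 21 → 30

Answer: 30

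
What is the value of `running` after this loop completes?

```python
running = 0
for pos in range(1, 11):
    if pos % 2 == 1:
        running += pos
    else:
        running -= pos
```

Add odd, subtract even
`running` takes the values: 0 → 1 → -1 → 2 → -2 → 3 → -3 → 4 → -4 → 5 → -5

Answer: -5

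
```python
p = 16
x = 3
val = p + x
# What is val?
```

Trace:
`p = 16` → p = 16
`x = 3` → x = 3
`val = p + x` → val = 19
So val = 19

Answer: 19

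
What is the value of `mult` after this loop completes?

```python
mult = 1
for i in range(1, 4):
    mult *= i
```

3! = 6
`mult` takes the values: 1 → 2 → 6

Answer: 6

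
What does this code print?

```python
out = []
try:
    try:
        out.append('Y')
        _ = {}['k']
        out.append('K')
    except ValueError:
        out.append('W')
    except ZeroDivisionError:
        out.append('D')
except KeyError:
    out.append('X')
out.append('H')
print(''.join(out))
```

Execution trace: 'Y' (try body) → 'X' (outer except KeyError) → 'H' (after the try/except). Output: YXH

Answer: YXH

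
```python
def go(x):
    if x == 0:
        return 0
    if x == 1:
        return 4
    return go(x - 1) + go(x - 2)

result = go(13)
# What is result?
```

Build up from base cases: go(0)=0, go(1)=4, go(2)=4, go(3)=8, go(4)=12, go(5)=20, go(6)=32, ..., go(13)=932

Answer: 932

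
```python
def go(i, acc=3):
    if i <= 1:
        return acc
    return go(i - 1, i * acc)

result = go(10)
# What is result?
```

Accumulator trace (n, acc): (10, 3) -> (9, 30) -> (8, 270) -> (7, 2160) -> (6, 15120) -> (5, 90720) -> (4, 453600) -> (3, 1814400) -> (2, 5443200) -> (1, 10886400) -> return 10886400

Answer: 10886400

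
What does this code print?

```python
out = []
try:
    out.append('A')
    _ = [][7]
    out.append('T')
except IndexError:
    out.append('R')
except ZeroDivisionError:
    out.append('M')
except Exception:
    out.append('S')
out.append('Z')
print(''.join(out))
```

Execution trace: 'A' (try body) → 'R' (except IndexError) → 'Z' (after the try/except). Output: ARZ

Answer: ARZ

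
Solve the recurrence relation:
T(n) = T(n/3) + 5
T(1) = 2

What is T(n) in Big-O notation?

Each step divides n by 3 and adds 5. After log_3(n) steps we reach T(1)=2. So T(n) = 5·log_3(n) + 2 = O(log n).

Answer: O(log n)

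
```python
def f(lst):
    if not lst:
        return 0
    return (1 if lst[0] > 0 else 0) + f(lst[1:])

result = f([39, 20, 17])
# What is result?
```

Count of positive elements in [39, 20, 17] = 3

Answer: 3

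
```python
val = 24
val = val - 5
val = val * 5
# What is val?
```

Trace:
`val = 24` → val = 24
`val = val - 5` → val = 19
`val = val * 5` → val = 95
So val = 95

Answer: 95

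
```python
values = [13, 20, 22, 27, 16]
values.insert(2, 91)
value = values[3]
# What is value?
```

Trace:
`values = [13, 20, 22, 27, 16]` → values = [13, 20, 22, 27, 16]
`values.insert(2, 91)` → values = [13, 20, 91, 22, 27, 16]
`value = values[3]` → value = 22
So value = 22

Answer: 22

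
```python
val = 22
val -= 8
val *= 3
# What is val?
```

Trace:
`val = 22` → val = 22
`val -= 8` → val = 14
`val *= 3` → val = 42
So val = 42

Answer: 42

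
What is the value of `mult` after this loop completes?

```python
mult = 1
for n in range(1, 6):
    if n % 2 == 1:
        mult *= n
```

Product of odd numbers 1 to 5
`mult` takes the values: 1 → 3 → 15

Answer: 15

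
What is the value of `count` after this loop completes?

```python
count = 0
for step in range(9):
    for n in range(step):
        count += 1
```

Triangle number: 0+1+2+...+8
`count` takes the values: 0 → 1 → 2 → 3 → 4 → 5 → 6 → 7 → 8 → 9 → 10 → 11 → 12 → 13 → 14 → 15 → 16 → 17 → 18 → 19 → 20 → 21 → 22 → 23 → 24 → 25 → 26 → 27 → 28 → 29 → 30 → 31 → 32 → 33 → 34 → 35 → 36

Answer: 36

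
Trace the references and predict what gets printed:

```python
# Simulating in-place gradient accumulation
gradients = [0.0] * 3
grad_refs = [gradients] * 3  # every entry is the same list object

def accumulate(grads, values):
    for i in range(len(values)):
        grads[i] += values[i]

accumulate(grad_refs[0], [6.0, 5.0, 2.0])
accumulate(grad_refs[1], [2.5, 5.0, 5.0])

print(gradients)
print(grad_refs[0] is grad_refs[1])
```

Key concept: gradient accumulation aliasing.
Step by step:
`gradients = [0.0] * 3` → gradients = [0.0, 0.0, 0.0]
`grad_refs = [gradients] * 3` → grad_refs = [[0.0, 0.0, 0.0], [0.0, 0.0, 0.0], [0.0, 0.0, 0.0]]
`accumulate(grad_refs[0], [6.0, 5.0, 2.0])` → gradients = [6.0, 5.0, 2.0]; grad_refs = [[6.0, 5.0, 2.0], [6.0, 5.0, 2.0], [6.0, 5.0, 2.0]]
`accumulate(grad_refs[1], [2.5, 5.0, 5.0])` → gradients = [8.5, 10.0, 7.0]; grad_refs = [[8.5, 10.0, 7.0], [8.5, 10.0, 7.0], [8.5, 10.0, 7.0]]
`print(gradients)` → prints [8.5, 10.0, 7.0]
`print(grad_refs[0] is grad_refs[1])` → prints True

Answer:
[8.5, 10.0, 7.0]
True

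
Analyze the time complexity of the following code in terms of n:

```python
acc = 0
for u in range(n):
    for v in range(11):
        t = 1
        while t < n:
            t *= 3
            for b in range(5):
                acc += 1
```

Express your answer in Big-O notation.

Each loop level contributes: n × 1 × log n × 1. Multiplying the contributions gives O(n log n).

Answer: O(n log n)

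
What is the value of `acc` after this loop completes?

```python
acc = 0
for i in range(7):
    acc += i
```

Sum of 0 to 6 = 21
`acc` takes the values: 0 → 1 → 3 → 6 → 10 → 15 → 21

Answer: 21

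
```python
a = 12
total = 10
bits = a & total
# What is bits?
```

Trace:
`a = 12` → a = 12
`total = 10` → total = 10
`bits = a & total` → bits = 8
So bits = 8

Answer: 8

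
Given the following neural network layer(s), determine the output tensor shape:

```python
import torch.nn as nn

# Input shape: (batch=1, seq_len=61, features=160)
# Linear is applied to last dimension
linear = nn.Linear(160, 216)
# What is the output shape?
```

Input: (1, 61, 160) -> Output: (1, 61, 216)

Answer: (1, 61, 216)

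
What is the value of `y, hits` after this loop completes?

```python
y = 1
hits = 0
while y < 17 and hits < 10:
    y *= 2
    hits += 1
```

Double until >= 17 or 10 iterations
`y, hits` takes the values: (1, 0) → (2, 0) → (2, 1) → (4, 1) → (4, 2) → (8, 2) → (8, 3) → (16, 3) → (16, 4) → (32, 4) → (32, 5)

Answer: 32, 5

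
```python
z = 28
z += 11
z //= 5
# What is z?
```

Trace:
`z = 28` → z = 28
`z += 11` → z = 39
`z //= 5` → z = 7
So z = 7

Answer: 7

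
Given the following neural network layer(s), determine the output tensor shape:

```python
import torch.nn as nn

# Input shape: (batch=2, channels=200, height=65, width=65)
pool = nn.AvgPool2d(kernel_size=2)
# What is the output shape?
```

Input: (2, 200, 65, 65) -> Output: (2, 200, 32, 32)

Answer: (2, 200, 32, 32)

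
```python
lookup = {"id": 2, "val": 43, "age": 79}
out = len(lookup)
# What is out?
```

Trace:
`lookup = {"id": 2, "val": 43, "age": 79}` → lookup = {'id': 2, 'val': 43, 'age': 79}
`out = len(lookup)` → out = 3
So out = 3

Answer: 3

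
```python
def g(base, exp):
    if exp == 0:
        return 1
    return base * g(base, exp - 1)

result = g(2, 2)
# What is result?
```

g(2, 2) = 2 * 2 = 4

Answer: 4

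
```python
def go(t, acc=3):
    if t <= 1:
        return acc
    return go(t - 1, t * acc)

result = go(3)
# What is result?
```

Accumulator trace (n, acc): (3, 3) -> (2, 9) -> (1, 18) -> return 18

Answer: 18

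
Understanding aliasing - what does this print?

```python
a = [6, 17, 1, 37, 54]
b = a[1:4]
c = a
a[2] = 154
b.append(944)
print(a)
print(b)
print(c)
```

Key concept: slice vs alias.
Step by step:
`a = [6, 17, 1, 37, 54]` → a = [6, 17, 1, 37, 54]
`b = a[1:4]` → b = [17, 1, 37]
`c = a` → c = [6, 17, 1, 37, 54] (same object as a)
`a[2] = 154` → a = [6, 17, 154, 37, 54] (same object as c); c = [6, 17, 154, 37, 54] (same object as a)
`b.append(944)` → b = [17, 1, 37, 944]
`print(a)` → prints [6, 17, 154, 37, 54]
`print(b)` → prints [17, 1, 37, 944]
`print(c)` → prints [6, 17, 154, 37, 54]

Answer:
[6, 17, 154, 37, 54]
[17, 1, 37, 944]
[6, 17, 154, 37, 54]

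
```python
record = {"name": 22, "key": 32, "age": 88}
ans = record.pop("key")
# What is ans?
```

Trace:
`record = {"name": 22, "key": 32, "age": 88}` → record = {'name': 22, 'key': 32, 'age': 88}
`ans = record.pop("key")` → record = {'name': 22, 'age': 88}; ans = 32
So ans = 32

Answer: 32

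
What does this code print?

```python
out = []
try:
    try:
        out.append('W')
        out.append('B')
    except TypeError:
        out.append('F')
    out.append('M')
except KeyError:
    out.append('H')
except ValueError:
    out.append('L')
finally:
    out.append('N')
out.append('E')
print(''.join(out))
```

Execution trace: 'W' (inner try body) → 'B' (inner try body, no exception) → 'M' (try body, no exception) → 'N' (finally) → 'E' (after the try/except). Output: WBMNE

Answer: WBMNE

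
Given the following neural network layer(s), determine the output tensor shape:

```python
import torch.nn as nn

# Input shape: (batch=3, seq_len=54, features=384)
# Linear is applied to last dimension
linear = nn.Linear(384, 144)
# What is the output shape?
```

Input: (3, 54, 384) -> Output: (3, 54, 144)

Answer: (3, 54, 144)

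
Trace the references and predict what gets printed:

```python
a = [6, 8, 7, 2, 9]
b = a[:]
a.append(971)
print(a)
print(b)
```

Key concept: slice [:] creates copy.
Step by step:
`a = [6, 8, 7, 2, 9]` → a = [6, 8, 7, 2, 9]
`b = a[:]` → b = [6, 8, 7, 2, 9]
`a.append(971)` → a = [6, 8, 7, 2, 9, 971]
`print(a)` → prints [6, 8, 7, 2, 9, 971]
`print(b)` → prints [6, 8, 7, 2, 9]

Answer:
[6, 8, 7, 2, 9, 971]
[6, 8, 7, 2, 9]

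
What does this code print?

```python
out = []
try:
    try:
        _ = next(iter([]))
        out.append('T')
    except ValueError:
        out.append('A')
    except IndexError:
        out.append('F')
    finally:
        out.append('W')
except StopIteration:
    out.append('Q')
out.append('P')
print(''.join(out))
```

Execution trace: 'W' (finally) → 'Q' (outer except StopIteration) → 'P' (after the try/except). Output: WQP

Answer: WQP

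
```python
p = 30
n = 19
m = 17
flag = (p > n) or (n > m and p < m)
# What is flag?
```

Trace:
`p = 30` → p = 30
`n = 19` → n = 19
`m = 17` → m = 17
`flag = (p > n) or (n > m and p < m)` → flag = True
So flag = True

Answer: True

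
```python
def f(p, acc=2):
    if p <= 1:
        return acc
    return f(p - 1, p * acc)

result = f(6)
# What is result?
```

Accumulator trace (n, acc): (6, 2) -> (5, 12) -> (4, 60) -> (3, 240) -> (2, 720) -> (1, 1440) -> return 1440

Answer: 1440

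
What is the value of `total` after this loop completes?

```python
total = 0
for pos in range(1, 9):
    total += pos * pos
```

Sum of squares 1² to 8² = 204
`total` takes the values: 0 → 1 → 5 → 14 → 30 → 55 → 91 → 140 → 204

Answer: 204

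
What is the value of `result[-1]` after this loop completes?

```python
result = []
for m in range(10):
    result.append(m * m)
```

Last element of squares 0 to 9
`result` takes the values: [] → [0] → [0, 1] → [0, 1, 4] → [0, 1, 4, 9] → [0, 1, 4, 9, 16] → [0, 1, 4, 9, 16, 25] → [0, 1, 4, 9, 16, 25, 36] → [0, 1, 4, 9, 16, 25, 36, 49] → [0, 1, 4, 9, 16, 25, 36, 49, 64] → [0, 1, 4, 9, 16, 25, 36, 49, 64, 81]
So `result[-1]` = 81

Answer: 81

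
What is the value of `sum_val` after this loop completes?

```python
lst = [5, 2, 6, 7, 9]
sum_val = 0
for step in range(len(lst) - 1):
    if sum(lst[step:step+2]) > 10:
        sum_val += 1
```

Count windows with sum > 10
`sum_val` takes the values: 0 → 1 → 2

Answer: 2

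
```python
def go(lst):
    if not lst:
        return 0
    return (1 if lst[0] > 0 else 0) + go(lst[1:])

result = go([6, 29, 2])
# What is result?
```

Count of positive elements in [6, 29, 2] = 3

Answer: 3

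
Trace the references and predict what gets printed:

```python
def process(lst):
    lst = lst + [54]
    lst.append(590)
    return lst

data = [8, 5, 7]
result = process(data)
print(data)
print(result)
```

Key concept: rebinding parameter vs mutation.
Step by step:
`data = [8, 5, 7]` → data = [8, 5, 7]
`result = process(data)` → result = [8, 5, 7, 54, 590]
`print(data)` → prints [8, 5, 7]
`print(result)` → prints [8, 5, 7, 54, 590]

Answer:
[8, 5, 7]
[8, 5, 7, 54, 590]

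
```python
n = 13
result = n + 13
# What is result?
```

Trace:
`n = 13` → n = 13
`result = n + 13` → result = 26
So result = 26

Answer: 26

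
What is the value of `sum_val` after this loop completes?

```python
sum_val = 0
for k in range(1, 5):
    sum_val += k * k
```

Sum of squares 1² to 4² = 30
`sum_val` takes the values: 0 → 1 → 5 → 14 → 30

Answer: 30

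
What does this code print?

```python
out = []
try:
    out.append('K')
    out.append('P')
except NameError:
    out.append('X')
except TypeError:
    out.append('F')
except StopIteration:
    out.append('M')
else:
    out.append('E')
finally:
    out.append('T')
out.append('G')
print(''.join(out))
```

Execution trace: 'K' (try body) → 'P' (try body, no exception) → 'E' (else) → 'T' (finally) → 'G' (after the try/except). Output: KPETG

Answer: KPETG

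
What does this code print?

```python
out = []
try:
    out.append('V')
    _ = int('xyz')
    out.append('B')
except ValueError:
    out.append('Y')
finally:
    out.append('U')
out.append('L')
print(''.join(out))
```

Execution trace: 'V' (try body) → 'Y' (except ValueError) → 'U' (finally) → 'L' (after the try/except). Output: VYUL

Answer: VYUL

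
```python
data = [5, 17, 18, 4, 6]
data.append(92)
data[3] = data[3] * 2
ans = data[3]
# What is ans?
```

Trace:
`data = [5, 17, 18, 4, 6]` → data = [5, 17, 18, 4, 6]
`data.append(92)` → data = [5, 17, 18, 4, 6, 92]
`data[3] = data[3] * 2` → data = [5, 17, 18, 8, 6, 92]
`ans = data[3]` → ans = 8
So ans = 8

Answer: 8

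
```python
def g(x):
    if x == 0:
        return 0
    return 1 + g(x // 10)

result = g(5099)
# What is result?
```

Count of digits of 5099: 4

Answer: 4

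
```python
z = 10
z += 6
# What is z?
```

Trace:
`z = 10` → z = 10
`z += 6` → z = 16
So z = 16

Answer: 16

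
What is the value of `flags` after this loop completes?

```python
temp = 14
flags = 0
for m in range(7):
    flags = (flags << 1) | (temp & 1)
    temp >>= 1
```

Reverse lowest 7 bits of 14
`flags` takes the values: 0 → 1 → 3 → 7 → 14 → 28 → 56

Answer: 56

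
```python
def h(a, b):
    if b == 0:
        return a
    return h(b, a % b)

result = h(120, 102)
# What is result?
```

h(120, 102) -> h(102, 18) -> h(18, 12) -> h(12, 6) -> h(6, 0) -> 6

Answer: 6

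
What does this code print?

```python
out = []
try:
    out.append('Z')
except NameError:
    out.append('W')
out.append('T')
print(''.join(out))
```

Execution trace: 'Z' (try body, no exception) → 'T' (after the try/except). Output: ZT

Answer: ZT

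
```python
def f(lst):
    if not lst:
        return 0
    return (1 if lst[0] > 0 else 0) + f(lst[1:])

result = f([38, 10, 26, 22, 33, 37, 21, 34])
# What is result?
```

Count of positive elements in [38, 10, 26, 22, 33, 37, 21, 34] = 8

Answer: 8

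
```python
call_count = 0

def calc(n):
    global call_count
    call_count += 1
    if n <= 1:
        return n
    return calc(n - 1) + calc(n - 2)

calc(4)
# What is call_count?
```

Calls(n) = 1 + Calls(n-1) + Calls(n-2); Calls(0)=Calls(1)=1. For n=4 this gives 9.

Answer: 9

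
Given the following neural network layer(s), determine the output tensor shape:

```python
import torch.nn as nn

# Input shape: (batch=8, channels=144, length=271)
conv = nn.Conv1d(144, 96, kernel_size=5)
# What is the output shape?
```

Input: (8, 144, 271) -> Output: (8, 96, 267)

Answer: (8, 96, 267)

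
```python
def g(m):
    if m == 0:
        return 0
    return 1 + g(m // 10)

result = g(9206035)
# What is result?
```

Count of digits of 9206035: 7

Answer: 7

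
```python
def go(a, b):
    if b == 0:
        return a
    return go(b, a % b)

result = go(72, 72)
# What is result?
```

go(72, 72) -> go(72, 0) -> 72

Answer: 72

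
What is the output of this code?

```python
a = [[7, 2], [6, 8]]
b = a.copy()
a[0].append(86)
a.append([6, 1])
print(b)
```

Key concept: shallow copy with nested lists.
Step by step:
`a = [[7, 2], [6, 8]]` → a = [[7, 2], [6, 8]]
`b = a.copy()` → b = [[7, 2], [6, 8]]
`a[0].append(86)` → a = [[7, 2, 86], [6, 8]]; b = [[7, 2, 86], [6, 8]]
`a.append([6, 1])` → a = [[7, 2, 86], [6, 8], [6, 1]]
`print(b)` → prints [[7, 2, 86], [6, 8]]

Answer: [[7, 2, 86], [6, 8]]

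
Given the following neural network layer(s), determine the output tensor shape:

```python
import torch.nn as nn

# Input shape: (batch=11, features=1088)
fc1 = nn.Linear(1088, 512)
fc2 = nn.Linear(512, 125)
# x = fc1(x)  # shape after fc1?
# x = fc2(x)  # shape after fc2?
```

Input: (11, 1088) -> after fc1: (11, 512) -> Output: (11, 125)

Answer: (11, 125)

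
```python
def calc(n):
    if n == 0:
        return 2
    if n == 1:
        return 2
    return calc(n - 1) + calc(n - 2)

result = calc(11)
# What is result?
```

Build up from base cases: calc(0)=2, calc(1)=2, calc(2)=4, calc(3)=6, calc(4)=10, calc(5)=16, calc(6)=26, ..., calc(11)=288

Answer: 288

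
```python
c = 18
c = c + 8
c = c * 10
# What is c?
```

Trace:
`c = 18` → c = 18
`c = c + 8` → c = 26
`c = c * 10` → c = 260
So c = 260

Answer: 260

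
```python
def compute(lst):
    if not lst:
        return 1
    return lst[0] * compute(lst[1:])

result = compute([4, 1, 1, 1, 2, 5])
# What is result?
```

Product over [4, 1, 1, 1, 2, 5] = 4 * 1 * 1 * 1 * 2 * 5 = 40

Answer: 40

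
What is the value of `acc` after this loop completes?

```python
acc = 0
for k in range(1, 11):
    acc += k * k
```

Sum of squares 1² to 10² = 385
`acc` takes the values: 0 → 1 → 5 → 14 → 30 → 55 → 91 → 140 → 204 → 285 → 385

Answer: 385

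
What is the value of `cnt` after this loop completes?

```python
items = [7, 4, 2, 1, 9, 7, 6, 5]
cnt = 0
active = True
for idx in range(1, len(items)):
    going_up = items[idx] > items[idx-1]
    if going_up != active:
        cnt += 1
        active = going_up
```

Count direction changes in [7, 4, 2, 1, 9, 7, 6, 5]
`cnt` takes the values: 0 → 1 → 2 → 3

Answer: 3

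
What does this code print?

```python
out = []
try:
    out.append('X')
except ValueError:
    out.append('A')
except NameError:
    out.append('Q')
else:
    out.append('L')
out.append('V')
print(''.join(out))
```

Execution trace: 'X' (try body, no exception) → 'L' (else) → 'V' (after the try/except). Output: XLV

Answer: XLV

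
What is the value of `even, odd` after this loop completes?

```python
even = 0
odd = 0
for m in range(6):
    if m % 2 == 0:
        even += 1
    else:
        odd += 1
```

Count evens and odds in range(6)
`even, odd` takes the values: (0, 0) → (1, 0) → (1, 1) → (2, 1) → (2, 2) → (3, 2) → (3, 3)

Answer: 3, 3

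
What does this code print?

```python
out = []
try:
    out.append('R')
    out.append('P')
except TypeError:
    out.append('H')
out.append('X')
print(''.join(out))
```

Execution trace: 'R' (try body) → 'P' (try body, no exception) → 'X' (after the try/except). Output: RPX

Answer: RPX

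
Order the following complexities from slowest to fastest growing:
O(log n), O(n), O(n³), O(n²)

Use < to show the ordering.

Ordered by growth rate: O(log n) < O(n) < O(n²) < O(n³)

Answer: O(log n) < O(n) < O(n²) < O(n³)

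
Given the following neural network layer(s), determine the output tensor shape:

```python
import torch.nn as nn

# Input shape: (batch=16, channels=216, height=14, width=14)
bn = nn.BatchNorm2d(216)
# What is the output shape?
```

Input: (16, 216, 14, 14) -> Output: (16, 216, 14, 14)

Answer: (16, 216, 14, 14)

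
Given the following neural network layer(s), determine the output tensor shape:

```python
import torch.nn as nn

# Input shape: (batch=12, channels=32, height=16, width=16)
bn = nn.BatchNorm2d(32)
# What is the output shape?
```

Input: (12, 32, 16, 16) -> Output: (12, 32, 16, 16)

Answer: (12, 32, 16, 16)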